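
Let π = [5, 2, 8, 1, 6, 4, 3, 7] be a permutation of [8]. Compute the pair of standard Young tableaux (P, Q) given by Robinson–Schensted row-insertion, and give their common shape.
P = [1, 3, 7] / [2, 4] / [5, 6] / [8];  Q = [1, 3, 8] / [2, 5] / [4, 6] / [7];  common shape = (3, 2, 2, 1)

Row-insert the values π_1, π_2, … into P one at a time, bumping the leftmost entry strictly greater than the inserted value down to the next row. The recording tableau Q records, in position (i, j), the step at which that cell was added to P.
  Insert 5 (step 1): P = [5];  Q = [1]
  Insert 2 (step 2): P = [2] / [5];  Q = [1] / [2]
  Insert 8 (step 3): P = [2, 8] / [5];  Q = [1, 3] / [2]
  Insert 1 (step 4): P = [1, 8] / [2] / [5];  Q = [1, 3] / [2] / [4]
  Insert 6 (step 5): P = [1, 6] / [2, 8] / [5];  Q = [1, 3] / [2, 5] / [4]
  Insert 4 (step 6): P = [1, 4] / [2, 6] / [5, 8];  Q = [1, 3] / [2, 5] / [4, 6]
  Insert 3 (step 7): P = [1, 3] / [2, 4] / [5, 6] / [8];  Q = [1, 3] / [2, 5] / [4, 6] / [7]
  Insert 7 (step 8): P = [1, 3, 7] / [2, 4] / [5, 6] / [8];  Q = [1, 3, 8] / [2, 5] / [4, 6] / [7]
Final shape: (3, 2, 2, 1).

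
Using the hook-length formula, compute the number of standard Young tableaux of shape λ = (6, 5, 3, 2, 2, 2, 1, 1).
# SYT of shape (6, 5, 3, 2, 2, 2, 1, 1) = 2961389970

Hook-length formula: f^λ = n! / Π hook(c), product over all cells c of the Young diagram. For λ = (6, 5, 3, 2, 2, 2, 1, 1), n = 22 boxes. Hook lengths by row (left-to-right, top-to-bottom): [13, 10, 6, 4, 3, 1]; [11, 8, 4, 2, 1]; [8, 5, 1]; [6, 3]; [5, 2]; [4, 1]; [2]; [1]. Product of hooks = 379551744000. So f^λ = 22! / 379551744000 = 1124000727777607680000 / 379551744000 = 2961389970.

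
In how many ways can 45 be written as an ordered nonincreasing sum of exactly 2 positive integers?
p(45, 2 parts) = 22

Partitions of n into exactly k parts are in bijection with partitions of n − k into at most k parts (subtract 1 from each part). So p(45, exactly 2) = p(43, parts ≤ 2). Computing via the recurrence p(m, j) = p(m, j−1) + p(m−j, j) gives 22.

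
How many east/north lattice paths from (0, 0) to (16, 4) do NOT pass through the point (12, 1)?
Number of paths = 4390

Total paths from (0, 0) to (16, 4): C(20, 16) = 4845. Paths through (12, 1): (paths (0, 0) → (12, 1)) × (paths (12, 1) → (16, 4)) = C(13, 12) · C(7, 4) = 13 · 35 = 455. Avoidance count = 4845 − 455 = 4390.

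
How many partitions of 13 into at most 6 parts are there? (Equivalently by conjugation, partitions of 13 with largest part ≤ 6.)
p(13, parts ≤ 6) = 71

Partitions of 13 with all parts ≤ 6: 6+6+1, 6+5+2, 6+5+1+1, 6+4+3, 6+4+2+1, 6+4+1+1+1, 6+3+3+1, 6+3+2+2, 6+3+2+1+1, 6+3+1+1+1+1, 6+2+2+2+1, 6+2+2+1+1+1, 6+2+1+1+1+1+1, 6+1+1+1+1+1+1+1, 5+5+3, 5+5+2+1, 5+5+1+1+1, 5+4+4, 5+4+3+1, 5+4+2+2, 5+4+2+1+1, 5+4+1+1+1+1, 5+3+3+2, 5+3+3+1+1, 5+3+2+2+1, 5+3+2+1+1+1, 5+3+1+1+1+1+1, 5+2+2+2+2, 5+2+2+2+1+1, 5+2+2+1+1+1+1, … (71 total). Count = 71.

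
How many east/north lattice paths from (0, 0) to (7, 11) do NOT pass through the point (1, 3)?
Number of paths = 19812

Total paths from (0, 0) to (7, 11): C(18, 7) = 31824. Paths through (1, 3): (paths (0, 0) → (1, 3)) × (paths (1, 3) → (7, 11)) = C(4, 1) · C(14, 6) = 4 · 3003 = 12012. Avoidance count = 31824 − 12012 = 19812.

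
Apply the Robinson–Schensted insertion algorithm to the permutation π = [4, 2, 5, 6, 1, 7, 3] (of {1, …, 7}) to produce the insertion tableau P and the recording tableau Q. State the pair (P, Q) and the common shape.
P = [1, 3, 6, 7] / [2, 5] / [4];  Q = [1, 3, 4, 6] / [2, 7] / [5];  common shape = (4, 2, 1)

Row-insert the values π_1, π_2, … into P one at a time, bumping the leftmost entry strictly greater than the inserted value down to the next row. The recording tableau Q records, in position (i, j), the step at which that cell was added to P.
  Insert 4 (step 1): P = [4];  Q = [1]
  Insert 2 (step 2): P = [2] / [4];  Q = [1] / [2]
  Insert 5 (step 3): P = [2, 5] / [4];  Q = [1, 3] / [2]
  Insert 6 (step 4): P = [2, 5, 6] / [4];  Q = [1, 3, 4] / [2]
  Insert 1 (step 5): P = [1, 5, 6] / [2] / [4];  Q = [1, 3, 4] / [2] / [5]
  Insert 7 (step 6): P = [1, 5, 6, 7] / [2] / [4];  Q = [1, 3, 4, 6] / [2] / [5]
  Insert 3 (step 7): P = [1, 3, 6, 7] / [2, 5] / [4];  Q = [1, 3, 4, 6] / [2, 7] / [5]
Final shape: (4, 2, 1).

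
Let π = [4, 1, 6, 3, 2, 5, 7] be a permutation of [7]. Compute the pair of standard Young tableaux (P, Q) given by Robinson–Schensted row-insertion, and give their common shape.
P = [1, 2, 5, 7] / [3, 6] / [4];  Q = [1, 3, 6, 7] / [2, 4] / [5];  common shape = (4, 2, 1)

Row-insert the values π_1, π_2, … into P one at a time, bumping the leftmost entry strictly greater than the inserted value down to the next row. The recording tableau Q records, in position (i, j), the step at which that cell was added to P.
  Insert 4 (step 1): P = [4];  Q = [1]
  Insert 1 (step 2): P = [1] / [4];  Q = [1] / [2]
  Insert 6 (step 3): P = [1, 6] / [4];  Q = [1, 3] / [2]
  Insert 3 (step 4): P = [1, 3] / [4, 6];  Q = [1, 3] / [2, 4]
  Insert 2 (step 5): P = [1, 2] / [3, 6] / [4];  Q = [1, 3] / [2, 4] / [5]
  Insert 5 (step 6): P = [1, 2, 5] / [3, 6] / [4];  Q = [1, 3, 6] / [2, 4] / [5]
  Insert 7 (step 7): P = [1, 2, 5, 7] / [3, 6] / [4];  Q = [1, 3, 6, 7] / [2, 4] / [5]
Final shape: (4, 2, 1).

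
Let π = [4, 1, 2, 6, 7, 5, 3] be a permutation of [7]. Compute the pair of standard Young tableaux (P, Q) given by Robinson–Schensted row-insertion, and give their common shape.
P = [1, 2, 3, 7] / [4, 5] / [6];  Q = [1, 3, 4, 5] / [2, 6] / [7];  common shape = (4, 2, 1)

Row-insert the values π_1, π_2, … into P one at a time, bumping the leftmost entry strictly greater than the inserted value down to the next row. The recording tableau Q records, in position (i, j), the step at which that cell was added to P.
  Insert 4 (step 1): P = [4];  Q = [1]
  Insert 1 (step 2): P = [1] / [4];  Q = [1] / [2]
  Insert 2 (step 3): P = [1, 2] / [4];  Q = [1, 3] / [2]
  Insert 6 (step 4): P = [1, 2, 6] / [4];  Q = [1, 3, 4] / [2]
  Insert 7 (step 5): P = [1, 2, 6, 7] / [4];  Q = [1, 3, 4, 5] / [2]
  Insert 5 (step 6): P = [1, 2, 5, 7] / [4, 6];  Q = [1, 3, 4, 5] / [2, 6]
  Insert 3 (step 7): P = [1, 2, 3, 7] / [4, 5] / [6];  Q = [1, 3, 4, 5] / [2, 6] / [7]
Final shape: (4, 2, 1).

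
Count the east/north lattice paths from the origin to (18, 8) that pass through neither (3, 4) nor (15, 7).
Number of paths = 808139

Inclusion–exclusion. Total paths: C(26, 18) = 1562275. Through P₁: C(7, 3)·C(19, 15) = 135660. Through P₂: C(22, 15)·C(4, 3) = 682176. Since P₁ is strictly southwest of P₂, a monotone path through both must visit P₁ then P₂; paths through both = C(7, 3)·C(15, 12)·C(4, 3) = 63700. Avoid both = 1562275 − 135660 − 682176 + 63700 = 808139.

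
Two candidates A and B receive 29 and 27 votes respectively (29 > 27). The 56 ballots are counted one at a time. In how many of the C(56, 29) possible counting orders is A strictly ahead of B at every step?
Strict-lead orderings = 263747951750360

Total orderings of the 56 votes with 29 for A: C(56, 29) = 7384942649010080. By the Bertrand ballot formula (Cycle Lemma / reflection principle), the number of orderings in which A is strictly ahead of B throughout is (p − q)/(p + q) · C(p + q, p) = (29 − 27)/(29 + 27) · 7384942649010080 = 263747951750360.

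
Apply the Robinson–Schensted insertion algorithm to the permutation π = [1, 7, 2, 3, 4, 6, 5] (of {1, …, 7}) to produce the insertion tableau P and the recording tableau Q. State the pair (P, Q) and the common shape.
P = [1, 2, 3, 4, 5] / [6] / [7];  Q = [1, 2, 4, 5, 6] / [3] / [7];  common shape = (5, 1, 1)

Row-insert the values π_1, π_2, … into P one at a time, bumping the leftmost entry strictly greater than the inserted value down to the next row. The recording tableau Q records, in position (i, j), the step at which that cell was added to P.
  Insert 1 (step 1): P = [1];  Q = [1]
  Insert 7 (step 2): P = [1, 7];  Q = [1, 2]
  Insert 2 (step 3): P = [1, 2] / [7];  Q = [1, 2] / [3]
  Insert 3 (step 4): P = [1, 2, 3] / [7];  Q = [1, 2, 4] / [3]
  Insert 4 (step 5): P = [1, 2, 3, 4] / [7];  Q = [1, 2, 4, 5] / [3]
  Insert 6 (step 6): P = [1, 2, 3, 4, 6] / [7];  Q = [1, 2, 4, 5, 6] / [3]
  Insert 5 (step 7): P = [1, 2, 3, 4, 5] / [6] / [7];  Q = [1, 2, 4, 5, 6] / [3] / [7]
Final shape: (5, 1, 1).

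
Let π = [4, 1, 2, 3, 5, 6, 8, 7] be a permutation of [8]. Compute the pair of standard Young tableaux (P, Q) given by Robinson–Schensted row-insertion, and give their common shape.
P = [1, 2, 3, 5, 6, 7] / [4, 8];  Q = [1, 3, 4, 5, 6, 7] / [2, 8];  common shape = (6, 2)

Row-insert the values π_1, π_2, … into P one at a time, bumping the leftmost entry strictly greater than the inserted value down to the next row. The recording tableau Q records, in position (i, j), the step at which that cell was added to P.
  Insert 4 (step 1): P = [4];  Q = [1]
  Insert 1 (step 2): P = [1] / [4];  Q = [1] / [2]
  Insert 2 (step 3): P = [1, 2] / [4];  Q = [1, 3] / [2]
  Insert 3 (step 4): P = [1, 2, 3] / [4];  Q = [1, 3, 4] / [2]
  Insert 5 (step 5): P = [1, 2, 3, 5] / [4];  Q = [1, 3, 4, 5] / [2]
  Insert 6 (step 6): P = [1, 2, 3, 5, 6] / [4];  Q = [1, 3, 4, 5, 6] / [2]
  Insert 8 (step 7): P = [1, 2, 3, 5, 6, 8] / [4];  Q = [1, 3, 4, 5, 6, 7] / [2]
  Insert 7 (step 8): P = [1, 2, 3, 5, 6, 7] / [4, 8];  Q = [1, 3, 4, 5, 6, 7] / [2, 8]
Final shape: (6, 2).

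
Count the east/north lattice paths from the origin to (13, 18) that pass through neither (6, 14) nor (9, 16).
Number of paths = 168631650

Inclusion–exclusion. Total paths: C(31, 13) = 206253075. Through P₁: C(20, 6)·C(11, 7) = 12790800. Through P₂: C(25, 9)·C(6, 4) = 30644625. Since P₁ is strictly southwest of P₂, a monotone path through both must visit P₁ then P₂; paths through both = C(20, 6)·C(5, 3)·C(6, 4) = 5814000. Avoid both = 206253075 − 12790800 − 30644625 + 5814000 = 168631650.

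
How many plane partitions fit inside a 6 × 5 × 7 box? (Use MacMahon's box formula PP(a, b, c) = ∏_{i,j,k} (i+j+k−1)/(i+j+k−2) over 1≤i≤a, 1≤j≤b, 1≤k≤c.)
PP(6, 5, 7) = 739309710568

Evaluate the triple product over i = 1..6, j = 1..5, k = 1..7. The factors are (2/1) · (3/2) · (4/3) · (5/4) · (6/5) · (7/6) · (8/7) · (3/2) · … (210 factors total). The numerators and denominators telescope so the product is an integer; carrying out the multiplication exactly gives PP(6, 5, 7) = 739309710568.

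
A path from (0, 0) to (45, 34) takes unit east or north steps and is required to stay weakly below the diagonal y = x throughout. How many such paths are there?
Number of paths = 6608222917372422478860

By the reflection principle (André's argument), the number of monotone paths to (45, 34) with n ≤ m that never go above y = x is C(79, 45) − C(79, 46) = 25331521183260952835630 − 18723298265888530356770 = 6608222917372422478860.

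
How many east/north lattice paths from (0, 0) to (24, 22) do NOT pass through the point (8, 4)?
Number of paths = 6799410206100

Total paths from (0, 0) to (24, 22): C(46, 24) = 7890371113950. Paths through (8, 4): (paths (0, 0) → (8, 4)) × (paths (8, 4) → (24, 22)) = C(12, 8) · C(34, 16) = 495 · 2203961430 = 1090960907850. Avoidance count = 7890371113950 − 1090960907850 = 6799410206100.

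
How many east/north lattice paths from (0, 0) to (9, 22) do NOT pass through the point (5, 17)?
Number of paths = 16841991

Total paths from (0, 0) to (9, 22): C(31, 9) = 20160075. Paths through (5, 17): (paths (0, 0) → (5, 17)) × (paths (5, 17) → (9, 22)) = C(22, 5) · C(9, 4) = 26334 · 126 = 3318084. Avoidance count = 20160075 − 3318084 = 16841991.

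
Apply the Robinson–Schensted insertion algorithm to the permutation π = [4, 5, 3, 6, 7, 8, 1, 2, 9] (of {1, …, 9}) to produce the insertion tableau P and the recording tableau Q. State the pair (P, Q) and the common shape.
P = [1, 2, 6, 7, 8, 9] / [3, 5] / [4];  Q = [1, 2, 4, 5, 6, 9] / [3, 8] / [7];  common shape = (6, 2, 1)

Row-insert the values π_1, π_2, … into P one at a time, bumping the leftmost entry strictly greater than the inserted value down to the next row. The recording tableau Q records, in position (i, j), the step at which that cell was added to P.
  Insert 4 (step 1): P = [4];  Q = [1]
  Insert 5 (step 2): P = [4, 5];  Q = [1, 2]
  Insert 3 (step 3): P = [3, 5] / [4];  Q = [1, 2] / [3]
  Insert 6 (step 4): P = [3, 5, 6] / [4];  Q = [1, 2, 4] / [3]
  Insert 7 (step 5): P = [3, 5, 6, 7] / [4];  Q = [1, 2, 4, 5] / [3]
  Insert 8 (step 6): P = [3, 5, 6, 7, 8] / [4];  Q = [1, 2, 4, 5, 6] / [3]
  Insert 1 (step 7): P = [1, 5, 6, 7, 8] / [3] / [4];  Q = [1, 2, 4, 5, 6] / [3] / [7]
  Insert 2 (step 8): P = [1, 2, 6, 7, 8] / [3, 5] / [4];  Q = [1, 2, 4, 5, 6] / [3, 8] / [7]
  Insert 9 (step 9): P = [1, 2, 6, 7, 8, 9] / [3, 5] / [4];  Q = [1, 2, 4, 5, 6, 9] / [3, 8] / [7]
Final shape: (6, 2, 1).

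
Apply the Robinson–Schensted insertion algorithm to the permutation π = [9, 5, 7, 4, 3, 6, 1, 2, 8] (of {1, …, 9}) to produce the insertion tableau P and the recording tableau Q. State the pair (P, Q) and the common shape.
P = [1, 2, 8] / [3, 6] / [4, 7] / [5] / [9];  Q = [1, 3, 9] / [2, 6] / [4, 8] / [5] / [7];  common shape = (3, 2, 2, 1, 1)

Row-insert the values π_1, π_2, … into P one at a time, bumping the leftmost entry strictly greater than the inserted value down to the next row. The recording tableau Q records, in position (i, j), the step at which that cell was added to P.
  Insert 9 (step 1): P = [9];  Q = [1]
  Insert 5 (step 2): P = [5] / [9];  Q = [1] / [2]
  Insert 7 (step 3): P = [5, 7] / [9];  Q = [1, 3] / [2]
  Insert 4 (step 4): P = [4, 7] / [5] / [9];  Q = [1, 3] / [2] / [4]
  Insert 3 (step 5): P = [3, 7] / [4] / [5] / [9];  Q = [1, 3] / [2] / [4] / [5]
  Insert 6 (step 6): P = [3, 6] / [4, 7] / [5] / [9];  Q = [1, 3] / [2, 6] / [4] / [5]
  Insert 1 (step 7): P = [1, 6] / [3, 7] / [4] / [5] / [9];  Q = [1, 3] / [2, 6] / [4] / [5] / [7]
  Insert 2 (step 8): P = [1, 2] / [3, 6] / [4, 7] / [5] / [9];  Q = [1, 3] / [2, 6] / [4, 8] / [5] / [7]
  Insert 8 (step 9): P = [1, 2, 8] / [3, 6] / [4, 7] / [5] / [9];  Q = [1, 3, 9] / [2, 6] / [4, 8] / [5] / [7]
Final shape: (3, 2, 2, 1, 1).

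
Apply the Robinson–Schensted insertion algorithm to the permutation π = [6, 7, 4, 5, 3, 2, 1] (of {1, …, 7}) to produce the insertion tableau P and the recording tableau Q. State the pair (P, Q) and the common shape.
P = [1, 5] / [2, 7] / [3] / [4] / [6];  Q = [1, 2] / [3, 4] / [5] / [6] / [7];  common shape = (2, 2, 1, 1, 1)

Row-insert the values π_1, π_2, … into P one at a time, bumping the leftmost entry strictly greater than the inserted value down to the next row. The recording tableau Q records, in position (i, j), the step at which that cell was added to P.
  Insert 6 (step 1): P = [6];  Q = [1]
  Insert 7 (step 2): P = [6, 7];  Q = [1, 2]
  Insert 4 (step 3): P = [4, 7] / [6];  Q = [1, 2] / [3]
  Insert 5 (step 4): P = [4, 5] / [6, 7];  Q = [1, 2] / [3, 4]
  Insert 3 (step 5): P = [3, 5] / [4, 7] / [6];  Q = [1, 2] / [3, 4] / [5]
  Insert 2 (step 6): P = [2, 5] / [3, 7] / [4] / [6];  Q = [1, 2] / [3, 4] / [5] / [6]
  Insert 1 (step 7): P = [1, 5] / [2, 7] / [3] / [4] / [6];  Q = [1, 2] / [3, 4] / [5] / [6] / [7]
Final shape: (2, 2, 1, 1, 1).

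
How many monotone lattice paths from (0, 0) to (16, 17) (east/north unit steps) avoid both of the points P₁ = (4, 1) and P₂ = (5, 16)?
Number of paths = 1014451107

Inclusion–exclusion. Total paths: C(33, 16) = 1166803110. Through P₁: C(5, 4)·C(28, 12) = 152108775. Through P₂: C(21, 5)·C(12, 11) = 244188. Since P₁ is strictly southwest of P₂, a monotone path through both must visit P₁ then P₂; paths through both = C(5, 4)·C(16, 1)·C(12, 11) = 960. Avoid both = 1166803110 − 152108775 − 244188 + 960 = 1014451107.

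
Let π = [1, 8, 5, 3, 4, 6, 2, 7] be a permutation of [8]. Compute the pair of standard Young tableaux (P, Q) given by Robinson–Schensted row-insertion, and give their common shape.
P = [1, 2, 4, 6, 7] / [3] / [5] / [8];  Q = [1, 2, 5, 6, 8] / [3] / [4] / [7];  common shape = (5, 1, 1, 1)

Row-insert the values π_1, π_2, … into P one at a time, bumping the leftmost entry strictly greater than the inserted value down to the next row. The recording tableau Q records, in position (i, j), the step at which that cell was added to P.
  Insert 1 (step 1): P = [1];  Q = [1]
  Insert 8 (step 2): P = [1, 8];  Q = [1, 2]
  Insert 5 (step 3): P = [1, 5] / [8];  Q = [1, 2] / [3]
  Insert 3 (step 4): P = [1, 3] / [5] / [8];  Q = [1, 2] / [3] / [4]
  Insert 4 (step 5): P = [1, 3, 4] / [5] / [8];  Q = [1, 2, 5] / [3] / [4]
  Insert 6 (step 6): P = [1, 3, 4, 6] / [5] / [8];  Q = [1, 2, 5, 6] / [3] / [4]
  Insert 2 (step 7): P = [1, 2, 4, 6] / [3] / [5] / [8];  Q = [1, 2, 5, 6] / [3] / [4] / [7]
  Insert 7 (step 8): P = [1, 2, 4, 6, 7] / [3] / [5] / [8];  Q = [1, 2, 5, 6, 8] / [3] / [4] / [7]
Final shape: (5, 1, 1, 1).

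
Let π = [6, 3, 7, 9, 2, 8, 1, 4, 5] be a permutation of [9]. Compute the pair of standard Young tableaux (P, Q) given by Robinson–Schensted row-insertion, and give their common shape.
P = [1, 4, 5] / [2, 7, 8] / [3, 9] / [6];  Q = [1, 3, 4] / [2, 6, 9] / [5, 8] / [7];  common shape = (3, 3, 2, 1)

Row-insert the values π_1, π_2, … into P one at a time, bumping the leftmost entry strictly greater than the inserted value down to the next row. The recording tableau Q records, in position (i, j), the step at which that cell was added to P.
  Insert 6 (step 1): P = [6];  Q = [1]
  Insert 3 (step 2): P = [3] / [6];  Q = [1] / [2]
  Insert 7 (step 3): P = [3, 7] / [6];  Q = [1, 3] / [2]
  Insert 9 (step 4): P = [3, 7, 9] / [6];  Q = [1, 3, 4] / [2]
  Insert 2 (step 5): P = [2, 7, 9] / [3] / [6];  Q = [1, 3, 4] / [2] / [5]
  Insert 8 (step 6): P = [2, 7, 8] / [3, 9] / [6];  Q = [1, 3, 4] / [2, 6] / [5]
  Insert 1 (step 7): P = [1, 7, 8] / [2, 9] / [3] / [6];  Q = [1, 3, 4] / [2, 6] / [5] / [7]
  Insert 4 (step 8): P = [1, 4, 8] / [2, 7] / [3, 9] / [6];  Q = [1, 3, 4] / [2, 6] / [5, 8] / [7]
  Insert 5 (step 9): P = [1, 4, 5] / [2, 7, 8] / [3, 9] / [6];  Q = [1, 3, 4] / [2, 6, 9] / [5, 8] / [7]
Final shape: (3, 3, 2, 1).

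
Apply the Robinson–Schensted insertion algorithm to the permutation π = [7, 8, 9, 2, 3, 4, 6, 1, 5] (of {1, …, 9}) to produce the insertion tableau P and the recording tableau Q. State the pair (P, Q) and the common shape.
P = [1, 3, 4, 5] / [2, 6, 9] / [7, 8];  Q = [1, 2, 3, 7] / [4, 5, 6] / [8, 9];  common shape = (4, 3, 2)

Row-insert the values π_1, π_2, … into P one at a time, bumping the leftmost entry strictly greater than the inserted value down to the next row. The recording tableau Q records, in position (i, j), the step at which that cell was added to P.
  Insert 7 (step 1): P = [7];  Q = [1]
  Insert 8 (step 2): P = [7, 8];  Q = [1, 2]
  Insert 9 (step 3): P = [7, 8, 9];  Q = [1, 2, 3]
  Insert 2 (step 4): P = [2, 8, 9] / [7];  Q = [1, 2, 3] / [4]
  Insert 3 (step 5): P = [2, 3, 9] / [7, 8];  Q = [1, 2, 3] / [4, 5]
  Insert 4 (step 6): P = [2, 3, 4] / [7, 8, 9];  Q = [1, 2, 3] / [4, 5, 6]
  Insert 6 (step 7): P = [2, 3, 4, 6] / [7, 8, 9];  Q = [1, 2, 3, 7] / [4, 5, 6]
  Insert 1 (step 8): P = [1, 3, 4, 6] / [2, 8, 9] / [7];  Q = [1, 2, 3, 7] / [4, 5, 6] / [8]
  Insert 5 (step 9): P = [1, 3, 4, 5] / [2, 6, 9] / [7, 8];  Q = [1, 2, 3, 7] / [4, 5, 6] / [8, 9]
Final shape: (4, 3, 2).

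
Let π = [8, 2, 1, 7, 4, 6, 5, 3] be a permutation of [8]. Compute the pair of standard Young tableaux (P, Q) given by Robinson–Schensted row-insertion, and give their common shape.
P = [1, 3, 5] / [2, 4] / [6] / [7] / [8];  Q = [1, 4, 6] / [2, 5] / [3] / [7] / [8];  common shape = (3, 2, 1, 1, 1)

Row-insert the values π_1, π_2, … into P one at a time, bumping the leftmost entry strictly greater than the inserted value down to the next row. The recording tableau Q records, in position (i, j), the step at which that cell was added to P.
  Insert 8 (step 1): P = [8];  Q = [1]
  Insert 2 (step 2): P = [2] / [8];  Q = [1] / [2]
  Insert 1 (step 3): P = [1] / [2] / [8];  Q = [1] / [2] / [3]
  Insert 7 (step 4): P = [1, 7] / [2] / [8];  Q = [1, 4] / [2] / [3]
  Insert 4 (step 5): P = [1, 4] / [2, 7] / [8];  Q = [1, 4] / [2, 5] / [3]
  Insert 6 (step 6): P = [1, 4, 6] / [2, 7] / [8];  Q = [1, 4, 6] / [2, 5] / [3]
  Insert 5 (step 7): P = [1, 4, 5] / [2, 6] / [7] / [8];  Q = [1, 4, 6] / [2, 5] / [3] / [7]
  Insert 3 (step 8): P = [1, 3, 5] / [2, 4] / [6] / [7] / [8];  Q = [1, 4, 6] / [2, 5] / [3] / [7] / [8]
Final shape: (3, 2, 1, 1, 1).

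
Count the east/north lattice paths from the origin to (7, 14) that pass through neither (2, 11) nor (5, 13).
Number of paths = 88548

Inclusion–exclusion. Total paths: C(21, 7) = 116280. Through P₁: C(13, 2)·C(8, 5) = 4368. Through P₂: C(18, 5)·C(3, 2) = 25704. Since P₁ is strictly southwest of P₂, a monotone path through both must visit P₁ then P₂; paths through both = C(13, 2)·C(5, 3)·C(3, 2) = 2340. Avoid both = 116280 − 4368 − 25704 + 2340 = 88548.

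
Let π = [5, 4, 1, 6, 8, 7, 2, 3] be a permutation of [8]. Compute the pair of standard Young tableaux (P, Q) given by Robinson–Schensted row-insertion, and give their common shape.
P = [1, 2, 3] / [4, 6, 7] / [5, 8];  Q = [1, 4, 5] / [2, 6, 8] / [3, 7];  common shape = (3, 3, 2)

Row-insert the values π_1, π_2, … into P one at a time, bumping the leftmost entry strictly greater than the inserted value down to the next row. The recording tableau Q records, in position (i, j), the step at which that cell was added to P.
  Insert 5 (step 1): P = [5];  Q = [1]
  Insert 4 (step 2): P = [4] / [5];  Q = [1] / [2]
  Insert 1 (step 3): P = [1] / [4] / [5];  Q = [1] / [2] / [3]
  Insert 6 (step 4): P = [1, 6] / [4] / [5];  Q = [1, 4] / [2] / [3]
  Insert 8 (step 5): P = [1, 6, 8] / [4] / [5];  Q = [1, 4, 5] / [2] / [3]
  Insert 7 (step 6): P = [1, 6, 7] / [4, 8] / [5];  Q = [1, 4, 5] / [2, 6] / [3]
  Insert 2 (step 7): P = [1, 2, 7] / [4, 6] / [5, 8];  Q = [1, 4, 5] / [2, 6] / [3, 7]
  Insert 3 (step 8): P = [1, 2, 3] / [4, 6, 7] / [5, 8];  Q = [1, 4, 5] / [2, 6, 8] / [3, 7]
Final shape: (3, 3, 2).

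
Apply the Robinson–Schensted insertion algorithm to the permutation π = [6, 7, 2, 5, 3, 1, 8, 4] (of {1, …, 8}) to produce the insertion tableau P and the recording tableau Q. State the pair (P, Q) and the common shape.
P = [1, 3, 4] / [2, 7, 8] / [5] / [6];  Q = [1, 2, 7] / [3, 4, 8] / [5] / [6];  common shape = (3, 3, 1, 1)

Row-insert the values π_1, π_2, … into P one at a time, bumping the leftmost entry strictly greater than the inserted value down to the next row. The recording tableau Q records, in position (i, j), the step at which that cell was added to P.
  Insert 6 (step 1): P = [6];  Q = [1]
  Insert 7 (step 2): P = [6, 7];  Q = [1, 2]
  Insert 2 (step 3): P = [2, 7] / [6];  Q = [1, 2] / [3]
  Insert 5 (step 4): P = [2, 5] / [6, 7];  Q = [1, 2] / [3, 4]
  Insert 3 (step 5): P = [2, 3] / [5, 7] / [6];  Q = [1, 2] / [3, 4] / [5]
  Insert 1 (step 6): P = [1, 3] / [2, 7] / [5] / [6];  Q = [1, 2] / [3, 4] / [5] / [6]
  Insert 8 (step 7): P = [1, 3, 8] / [2, 7] / [5] / [6];  Q = [1, 2, 7] / [3, 4] / [5] / [6]
  Insert 4 (step 8): P = [1, 3, 4] / [2, 7, 8] / [5] / [6];  Q = [1, 2, 7] / [3, 4, 8] / [5] / [6]
Final shape: (3, 3, 1, 1).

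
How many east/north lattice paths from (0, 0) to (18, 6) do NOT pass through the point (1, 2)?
Number of paths = 116641

Total paths from (0, 0) to (18, 6): C(24, 18) = 134596. Paths through (1, 2): (paths (0, 0) → (1, 2)) × (paths (1, 2) → (18, 6)) = C(3, 1) · C(21, 17) = 3 · 5985 = 17955. Avoidance count = 134596 − 17955 = 116641.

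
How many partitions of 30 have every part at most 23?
p(30, parts ≤ 23) = 5574

Use the recurrence p(n, m) = p(n, m−1) + p(n−m, m): either the largest part is < m (count p(n, m−1)) or the largest part is exactly m (remove one copy of m, count p(n−m, m)). With p(0, ·) = 1 this gives p(30, parts ≤ 23) = 5574. (By conjugating Young diagrams, this also counts partitions of 30 into at most 23 parts.)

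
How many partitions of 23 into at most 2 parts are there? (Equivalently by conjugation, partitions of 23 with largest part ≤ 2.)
p(23, parts ≤ 2) = 12

Use the recurrence p(n, m) = p(n, m−1) + p(n−m, m): either the largest part is < m (count p(n, m−1)) or the largest part is exactly m (remove one copy of m, count p(n−m, m)). With p(0, ·) = 1 this gives p(23, parts ≤ 2) = 12. (By conjugating Young diagrams, this also counts partitions of 23 into at most 2 parts.)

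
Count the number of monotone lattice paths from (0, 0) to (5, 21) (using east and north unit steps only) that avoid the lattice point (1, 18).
Number of paths = 65115

Total paths from (0, 0) to (5, 21): C(26, 5) = 65780. Paths through (1, 18): (paths (0, 0) → (1, 18)) × (paths (1, 18) → (5, 21)) = C(19, 1) · C(7, 4) = 19 · 35 = 665. Avoidance count = 65780 − 665 = 65115.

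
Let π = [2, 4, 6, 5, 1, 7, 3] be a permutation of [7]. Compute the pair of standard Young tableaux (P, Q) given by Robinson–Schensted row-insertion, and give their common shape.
P = [1, 3, 5, 7] / [2, 4] / [6];  Q = [1, 2, 3, 6] / [4, 7] / [5];  common shape = (4, 2, 1)

Row-insert the values π_1, π_2, … into P one at a time, bumping the leftmost entry strictly greater than the inserted value down to the next row. The recording tableau Q records, in position (i, j), the step at which that cell was added to P.
  Insert 2 (step 1): P = [2];  Q = [1]
  Insert 4 (step 2): P = [2, 4];  Q = [1, 2]
  Insert 6 (step 3): P = [2, 4, 6];  Q = [1, 2, 3]
  Insert 5 (step 4): P = [2, 4, 5] / [6];  Q = [1, 2, 3] / [4]
  Insert 1 (step 5): P = [1, 4, 5] / [2] / [6];  Q = [1, 2, 3] / [4] / [5]
  Insert 7 (step 6): P = [1, 4, 5, 7] / [2] / [6];  Q = [1, 2, 3, 6] / [4] / [5]
  Insert 3 (step 7): P = [1, 3, 5, 7] / [2, 4] / [6];  Q = [1, 2, 3, 6] / [4, 7] / [5]
Final shape: (4, 2, 1).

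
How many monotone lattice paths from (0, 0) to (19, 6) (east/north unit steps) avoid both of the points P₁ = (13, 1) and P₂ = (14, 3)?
Number of paths = 134904

Inclusion–exclusion. Total paths: C(25, 19) = 177100. Through P₁: C(14, 13)·C(11, 6) = 6468. Through P₂: C(17, 14)·C(8, 5) = 38080. Since P₁ is strictly southwest of P₂, a monotone path through both must visit P₁ then P₂; paths through both = C(14, 13)·C(3, 1)·C(8, 5) = 2352. Avoid both = 177100 − 6468 − 38080 + 2352 = 134904.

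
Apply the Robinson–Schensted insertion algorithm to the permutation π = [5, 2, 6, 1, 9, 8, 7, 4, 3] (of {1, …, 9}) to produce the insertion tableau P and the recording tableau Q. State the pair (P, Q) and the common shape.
P = [1, 3, 7] / [2, 4] / [5, 6] / [8] / [9];  Q = [1, 3, 5] / [2, 6] / [4, 7] / [8] / [9];  common shape = (3, 2, 2, 1, 1)

Row-insert the values π_1, π_2, … into P one at a time, bumping the leftmost entry strictly greater than the inserted value down to the next row. The recording tableau Q records, in position (i, j), the step at which that cell was added to P.
  Insert 5 (step 1): P = [5];  Q = [1]
  Insert 2 (step 2): P = [2] / [5];  Q = [1] / [2]
  Insert 6 (step 3): P = [2, 6] / [5];  Q = [1, 3] / [2]
  Insert 1 (step 4): P = [1, 6] / [2] / [5];  Q = [1, 3] / [2] / [4]
  Insert 9 (step 5): P = [1, 6, 9] / [2] / [5];  Q = [1, 3, 5] / [2] / [4]
  Insert 8 (step 6): P = [1, 6, 8] / [2, 9] / [5];  Q = [1, 3, 5] / [2, 6] / [4]
  Insert 7 (step 7): P = [1, 6, 7] / [2, 8] / [5, 9];  Q = [1, 3, 5] / [2, 6] / [4, 7]
  Insert 4 (step 8): P = [1, 4, 7] / [2, 6] / [5, 8] / [9];  Q = [1, 3, 5] / [2, 6] / [4, 7] / [8]
  Insert 3 (step 9): P = [1, 3, 7] / [2, 4] / [5, 6] / [8] / [9];  Q = [1, 3, 5] / [2, 6] / [4, 7] / [8] / [9]
Final shape: (3, 2, 2, 1, 1).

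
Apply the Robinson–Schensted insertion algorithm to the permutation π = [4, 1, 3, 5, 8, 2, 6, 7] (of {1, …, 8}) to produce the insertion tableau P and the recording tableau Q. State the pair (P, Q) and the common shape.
P = [1, 2, 5, 6, 7] / [3, 8] / [4];  Q = [1, 3, 4, 5, 8] / [2, 7] / [6];  common shape = (5, 2, 1)

Row-insert the values π_1, π_2, … into P one at a time, bumping the leftmost entry strictly greater than the inserted value down to the next row. The recording tableau Q records, in position (i, j), the step at which that cell was added to P.
  Insert 4 (step 1): P = [4];  Q = [1]
  Insert 1 (step 2): P = [1] / [4];  Q = [1] / [2]
  Insert 3 (step 3): P = [1, 3] / [4];  Q = [1, 3] / [2]
  Insert 5 (step 4): P = [1, 3, 5] / [4];  Q = [1, 3, 4] / [2]
  Insert 8 (step 5): P = [1, 3, 5, 8] / [4];  Q = [1, 3, 4, 5] / [2]
  Insert 2 (step 6): P = [1, 2, 5, 8] / [3] / [4];  Q = [1, 3, 4, 5] / [2] / [6]
  Insert 6 (step 7): P = [1, 2, 5, 6] / [3, 8] / [4];  Q = [1, 3, 4, 5] / [2, 7] / [6]
  Insert 7 (step 8): P = [1, 2, 5, 6, 7] / [3, 8] / [4];  Q = [1, 3, 4, 5, 8] / [2, 7] / [6]
Final shape: (5, 2, 1).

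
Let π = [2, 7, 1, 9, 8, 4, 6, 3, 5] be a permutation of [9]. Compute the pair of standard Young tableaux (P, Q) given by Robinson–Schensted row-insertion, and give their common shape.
P = [1, 3, 5] / [2, 4, 6] / [7, 8] / [9];  Q = [1, 2, 4] / [3, 5, 7] / [6, 9] / [8];  common shape = (3, 3, 2, 1)

Row-insert the values π_1, π_2, … into P one at a time, bumping the leftmost entry strictly greater than the inserted value down to the next row. The recording tableau Q records, in position (i, j), the step at which that cell was added to P.
  Insert 2 (step 1): P = [2];  Q = [1]
  Insert 7 (step 2): P = [2, 7];  Q = [1, 2]
  Insert 1 (step 3): P = [1, 7] / [2];  Q = [1, 2] / [3]
  Insert 9 (step 4): P = [1, 7, 9] / [2];  Q = [1, 2, 4] / [3]
  Insert 8 (step 5): P = [1, 7, 8] / [2, 9];  Q = [1, 2, 4] / [3, 5]
  Insert 4 (step 6): P = [1, 4, 8] / [2, 7] / [9];  Q = [1, 2, 4] / [3, 5] / [6]
  Insert 6 (step 7): P = [1, 4, 6] / [2, 7, 8] / [9];  Q = [1, 2, 4] / [3, 5, 7] / [6]
  Insert 3 (step 8): P = [1, 3, 6] / [2, 4, 8] / [7] / [9];  Q = [1, 2, 4] / [3, 5, 7] / [6] / [8]
  Insert 5 (step 9): P = [1, 3, 5] / [2, 4, 6] / [7, 8] / [9];  Q = [1, 2, 4] / [3, 5, 7] / [6, 9] / [8]
Final shape: (3, 3, 2, 1).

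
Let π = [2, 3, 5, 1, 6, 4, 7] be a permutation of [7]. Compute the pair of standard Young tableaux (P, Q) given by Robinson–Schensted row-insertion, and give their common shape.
P = [1, 3, 4, 6, 7] / [2, 5];  Q = [1, 2, 3, 5, 7] / [4, 6];  common shape = (5, 2)

Row-insert the values π_1, π_2, … into P one at a time, bumping the leftmost entry strictly greater than the inserted value down to the next row. The recording tableau Q records, in position (i, j), the step at which that cell was added to P.
  Insert 2 (step 1): P = [2];  Q = [1]
  Insert 3 (step 2): P = [2, 3];  Q = [1, 2]
  Insert 5 (step 3): P = [2, 3, 5];  Q = [1, 2, 3]
  Insert 1 (step 4): P = [1, 3, 5] / [2];  Q = [1, 2, 3] / [4]
  Insert 6 (step 5): P = [1, 3, 5, 6] / [2];  Q = [1, 2, 3, 5] / [4]
  Insert 4 (step 6): P = [1, 3, 4, 6] / [2, 5];  Q = [1, 2, 3, 5] / [4, 6]
  Insert 7 (step 7): P = [1, 3, 4, 6, 7] / [2, 5];  Q = [1, 2, 3, 5, 7] / [4, 6]
Final shape: (5, 2).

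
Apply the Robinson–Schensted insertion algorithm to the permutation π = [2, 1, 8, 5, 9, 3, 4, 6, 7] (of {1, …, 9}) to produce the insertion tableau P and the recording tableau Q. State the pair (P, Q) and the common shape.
P = [1, 3, 4, 6, 7] / [2, 5, 9] / [8];  Q = [1, 3, 5, 8, 9] / [2, 4, 7] / [6];  common shape = (5, 3, 1)

Row-insert the values π_1, π_2, … into P one at a time, bumping the leftmost entry strictly greater than the inserted value down to the next row. The recording tableau Q records, in position (i, j), the step at which that cell was added to P.
  Insert 2 (step 1): P = [2];  Q = [1]
  Insert 1 (step 2): P = [1] / [2];  Q = [1] / [2]
  Insert 8 (step 3): P = [1, 8] / [2];  Q = [1, 3] / [2]
  Insert 5 (step 4): P = [1, 5] / [2, 8];  Q = [1, 3] / [2, 4]
  Insert 9 (step 5): P = [1, 5, 9] / [2, 8];  Q = [1, 3, 5] / [2, 4]
  Insert 3 (step 6): P = [1, 3, 9] / [2, 5] / [8];  Q = [1, 3, 5] / [2, 4] / [6]
  Insert 4 (step 7): P = [1, 3, 4] / [2, 5, 9] / [8];  Q = [1, 3, 5] / [2, 4, 7] / [6]
  Insert 6 (step 8): P = [1, 3, 4, 6] / [2, 5, 9] / [8];  Q = [1, 3, 5, 8] / [2, 4, 7] / [6]
  Insert 7 (step 9): P = [1, 3, 4, 6, 7] / [2, 5, 9] / [8];  Q = [1, 3, 5, 8, 9] / [2, 4, 7] / [6]
Final shape: (5, 3, 1).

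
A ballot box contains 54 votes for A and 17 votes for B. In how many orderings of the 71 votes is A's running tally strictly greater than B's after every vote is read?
Strict-lead orderings = 5397842680727420

Total orderings of the 71 votes with 54 for A: C(71, 54) = 10358022441395860. By the Bertrand ballot formula (Cycle Lemma / reflection principle), the number of orderings in which A is strictly ahead of B throughout is (p − q)/(p + q) · C(p + q, p) = (54 − 17)/(54 + 17) · 10358022441395860 = 5397842680727420.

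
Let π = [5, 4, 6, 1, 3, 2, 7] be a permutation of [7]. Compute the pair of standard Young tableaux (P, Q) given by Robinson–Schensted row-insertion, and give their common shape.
P = [1, 2, 7] / [3, 6] / [4] / [5];  Q = [1, 3, 7] / [2, 5] / [4] / [6];  common shape = (3, 2, 1, 1)

Row-insert the values π_1, π_2, … into P one at a time, bumping the leftmost entry strictly greater than the inserted value down to the next row. The recording tableau Q records, in position (i, j), the step at which that cell was added to P.
  Insert 5 (step 1): P = [5];  Q = [1]
  Insert 4 (step 2): P = [4] / [5];  Q = [1] / [2]
  Insert 6 (step 3): P = [4, 6] / [5];  Q = [1, 3] / [2]
  Insert 1 (step 4): P = [1, 6] / [4] / [5];  Q = [1, 3] / [2] / [4]
  Insert 3 (step 5): P = [1, 3] / [4, 6] / [5];  Q = [1, 3] / [2, 5] / [4]
  Insert 2 (step 6): P = [1, 2] / [3, 6] / [4] / [5];  Q = [1, 3] / [2, 5] / [4] / [6]
  Insert 7 (step 7): P = [1, 2, 7] / [3, 6] / [4] / [5];  Q = [1, 3, 7] / [2, 5] / [4] / [6]
Final shape: (3, 2, 1, 1).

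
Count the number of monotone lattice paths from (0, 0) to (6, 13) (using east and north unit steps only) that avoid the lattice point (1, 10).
Number of paths = 26516

Total paths from (0, 0) to (6, 13): C(19, 6) = 27132. Paths through (1, 10): (paths (0, 0) → (1, 10)) × (paths (1, 10) → (6, 13)) = C(11, 1) · C(8, 5) = 11 · 56 = 616. Avoidance count = 27132 − 616 = 26516.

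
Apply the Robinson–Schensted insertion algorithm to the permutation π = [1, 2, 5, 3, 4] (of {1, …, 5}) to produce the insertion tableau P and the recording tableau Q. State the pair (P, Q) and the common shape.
P = [1, 2, 3, 4] / [5];  Q = [1, 2, 3, 5] / [4];  common shape = (4, 1)

Row-insert the values π_1, π_2, … into P one at a time, bumping the leftmost entry strictly greater than the inserted value down to the next row. The recording tableau Q records, in position (i, j), the step at which that cell was added to P.
  Insert 1 (step 1): P = [1];  Q = [1]
  Insert 2 (step 2): P = [1, 2];  Q = [1, 2]
  Insert 5 (step 3): P = [1, 2, 5];  Q = [1, 2, 3]
  Insert 3 (step 4): P = [1, 2, 3] / [5];  Q = [1, 2, 3] / [4]
  Insert 4 (step 5): P = [1, 2, 3, 4] / [5];  Q = [1, 2, 3, 5] / [4]
Final shape: (4, 1).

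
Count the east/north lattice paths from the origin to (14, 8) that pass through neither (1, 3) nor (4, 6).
Number of paths = 276918

Inclusion–exclusion. Total paths: C(22, 14) = 319770. Through P₁: C(4, 1)·C(18, 13) = 34272. Through P₂: C(10, 4)·C(12, 10) = 13860. Since P₁ is strictly southwest of P₂, a monotone path through both must visit P₁ then P₂; paths through both = C(4, 1)·C(6, 3)·C(12, 10) = 5280. Avoid both = 319770 − 34272 − 13860 + 5280 = 276918.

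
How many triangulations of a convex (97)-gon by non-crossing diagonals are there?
C_95 = 944973797977428207852605870454939596837230758234904050

These polygon triangulations are counted by the Catalan number C_n = (1/(n + 1)) · C(2n, n). For n = 95: C_95 = (1/96) · C(190, 95) = 90717484605833107953850163563674201296374152790550788800/96 = 944973797977428207852605870454939596837230758234904050.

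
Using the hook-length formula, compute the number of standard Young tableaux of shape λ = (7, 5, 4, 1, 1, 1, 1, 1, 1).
# SYT of shape (7, 5, 4, 1, 1, 1, 1, 1, 1) = 896251356

Hook-length formula: f^λ = n! / Π hook(c), product over all cells c of the Young diagram. For λ = (7, 5, 4, 1, 1, 1, 1, 1, 1), n = 22 boxes. Hook lengths by row (left-to-right, top-to-bottom): [15, 8, 7, 6, 4, 2, 1]; [12, 5, 4, 3, 1]; [10, 3, 2, 1]; [6]; [5]; [4]; [3]; [2]; [1]. Product of hooks = 1254113280000. So f^λ = 22! / 1254113280000 = 1124000727777607680000 / 1254113280000 = 896251356.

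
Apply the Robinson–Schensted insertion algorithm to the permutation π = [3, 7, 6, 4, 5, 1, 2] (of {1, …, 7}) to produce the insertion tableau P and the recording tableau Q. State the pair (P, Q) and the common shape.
P = [1, 2, 5] / [3, 4] / [6] / [7];  Q = [1, 2, 5] / [3, 7] / [4] / [6];  common shape = (3, 2, 1, 1)

Row-insert the values π_1, π_2, … into P one at a time, bumping the leftmost entry strictly greater than the inserted value down to the next row. The recording tableau Q records, in position (i, j), the step at which that cell was added to P.
  Insert 3 (step 1): P = [3];  Q = [1]
  Insert 7 (step 2): P = [3, 7];  Q = [1, 2]
  Insert 6 (step 3): P = [3, 6] / [7];  Q = [1, 2] / [3]
  Insert 4 (step 4): P = [3, 4] / [6] / [7];  Q = [1, 2] / [3] / [4]
  Insert 5 (step 5): P = [3, 4, 5] / [6] / [7];  Q = [1, 2, 5] / [3] / [4]
  Insert 1 (step 6): P = [1, 4, 5] / [3] / [6] / [7];  Q = [1, 2, 5] / [3] / [4] / [6]
  Insert 2 (step 7): P = [1, 2, 5] / [3, 4] / [6] / [7];  Q = [1, 2, 5] / [3, 7] / [4] / [6]
Final shape: (3, 2, 1, 1).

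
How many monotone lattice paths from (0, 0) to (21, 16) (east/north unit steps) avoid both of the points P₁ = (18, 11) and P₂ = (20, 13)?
Number of paths = 9475995630

Inclusion–exclusion. Total paths: C(37, 21) = 12875774670. Through P₁: C(29, 18)·C(8, 3) = 1937448240. Through P₂: C(33, 20)·C(4, 1) = 2292665760. Since P₁ is strictly southwest of P₂, a monotone path through both must visit P₁ then P₂; paths through both = C(29, 18)·C(4, 2)·C(4, 1) = 830334960. Avoid both = 12875774670 − 1937448240 − 2292665760 + 830334960 = 9475995630.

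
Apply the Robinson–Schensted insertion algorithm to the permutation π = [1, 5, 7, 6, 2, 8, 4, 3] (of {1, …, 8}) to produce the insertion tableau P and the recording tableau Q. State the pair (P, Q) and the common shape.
P = [1, 2, 3, 8] / [4, 6] / [5] / [7];  Q = [1, 2, 3, 6] / [4, 7] / [5] / [8];  common shape = (4, 2, 1, 1)

Row-insert the values π_1, π_2, … into P one at a time, bumping the leftmost entry strictly greater than the inserted value down to the next row. The recording tableau Q records, in position (i, j), the step at which that cell was added to P.
  Insert 1 (step 1): P = [1];  Q = [1]
  Insert 5 (step 2): P = [1, 5];  Q = [1, 2]
  Insert 7 (step 3): P = [1, 5, 7];  Q = [1, 2, 3]
  Insert 6 (step 4): P = [1, 5, 6] / [7];  Q = [1, 2, 3] / [4]
  Insert 2 (step 5): P = [1, 2, 6] / [5] / [7];  Q = [1, 2, 3] / [4] / [5]
  Insert 8 (step 6): P = [1, 2, 6, 8] / [5] / [7];  Q = [1, 2, 3, 6] / [4] / [5]
  Insert 4 (step 7): P = [1, 2, 4, 8] / [5, 6] / [7];  Q = [1, 2, 3, 6] / [4, 7] / [5]
  Insert 3 (step 8): P = [1, 2, 3, 8] / [4, 6] / [5] / [7];  Q = [1, 2, 3, 6] / [4, 7] / [5] / [8]
Final shape: (4, 2, 1, 1).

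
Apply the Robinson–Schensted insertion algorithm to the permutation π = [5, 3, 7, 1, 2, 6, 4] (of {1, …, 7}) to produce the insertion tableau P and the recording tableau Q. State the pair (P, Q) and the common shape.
P = [1, 2, 4] / [3, 6] / [5, 7];  Q = [1, 3, 6] / [2, 5] / [4, 7];  common shape = (3, 2, 2)

Row-insert the values π_1, π_2, … into P one at a time, bumping the leftmost entry strictly greater than the inserted value down to the next row. The recording tableau Q records, in position (i, j), the step at which that cell was added to P.
  Insert 5 (step 1): P = [5];  Q = [1]
  Insert 3 (step 2): P = [3] / [5];  Q = [1] / [2]
  Insert 7 (step 3): P = [3, 7] / [5];  Q = [1, 3] / [2]
  Insert 1 (step 4): P = [1, 7] / [3] / [5];  Q = [1, 3] / [2] / [4]
  Insert 2 (step 5): P = [1, 2] / [3, 7] / [5];  Q = [1, 3] / [2, 5] / [4]
  Insert 6 (step 6): P = [1, 2, 6] / [3, 7] / [5];  Q = [1, 3, 6] / [2, 5] / [4]
  Insert 4 (step 7): P = [1, 2, 4] / [3, 6] / [5, 7];  Q = [1, 3, 6] / [2, 5] / [4, 7]
Final shape: (3, 2, 2).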